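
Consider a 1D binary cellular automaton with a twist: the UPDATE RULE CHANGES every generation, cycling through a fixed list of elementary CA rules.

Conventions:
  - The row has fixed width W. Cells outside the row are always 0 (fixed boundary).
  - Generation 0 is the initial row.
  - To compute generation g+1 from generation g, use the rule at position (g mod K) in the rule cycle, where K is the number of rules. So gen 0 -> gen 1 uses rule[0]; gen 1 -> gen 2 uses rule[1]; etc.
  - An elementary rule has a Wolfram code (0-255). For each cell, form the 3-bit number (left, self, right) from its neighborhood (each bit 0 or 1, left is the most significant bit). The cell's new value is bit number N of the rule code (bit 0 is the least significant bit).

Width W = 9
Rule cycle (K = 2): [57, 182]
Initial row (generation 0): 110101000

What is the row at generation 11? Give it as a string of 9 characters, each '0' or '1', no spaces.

Answer: 101110011

Derivation:
Gen 0: 110101000
Gen 1 (rule 57): 101010111
Gen 2 (rule 182): 111111010
Gen 3 (rule 57): 100000101
Gen 4 (rule 182): 110001111
Gen 5 (rule 57): 101101000
Gen 6 (rule 182): 110011100
Gen 7 (rule 57): 101010011
Gen 8 (rule 182): 111111100
Gen 9 (rule 57): 100000011
Gen 10 (rule 182): 110000100
Gen 11 (rule 57): 101110011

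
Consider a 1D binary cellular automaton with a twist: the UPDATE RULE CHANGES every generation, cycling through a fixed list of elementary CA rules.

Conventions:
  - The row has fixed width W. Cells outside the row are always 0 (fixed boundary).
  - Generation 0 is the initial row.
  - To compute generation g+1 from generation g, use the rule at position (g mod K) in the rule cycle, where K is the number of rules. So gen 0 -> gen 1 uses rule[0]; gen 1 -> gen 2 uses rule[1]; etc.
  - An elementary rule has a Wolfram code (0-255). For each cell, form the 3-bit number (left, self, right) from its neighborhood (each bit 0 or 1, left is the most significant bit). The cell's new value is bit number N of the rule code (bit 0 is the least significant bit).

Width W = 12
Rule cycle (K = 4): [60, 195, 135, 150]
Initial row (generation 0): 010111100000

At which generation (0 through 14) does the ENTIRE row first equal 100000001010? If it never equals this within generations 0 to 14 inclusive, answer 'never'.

Gen 0: 010111100000
Gen 1 (rule 60): 011100010000
Gen 2 (rule 195): 101101100111
Gen 3 (rule 135): 100000001010
Gen 4 (rule 150): 110000011011
Gen 5 (rule 60): 101000010110
Gen 6 (rule 195): 000011100010
Gen 7 (rule 135): 111101001110
Gen 8 (rule 150): 011001110101
Gen 9 (rule 60): 010101001111
Gen 10 (rule 195): 100000010111
Gen 11 (rule 135): 101111110010
Gen 12 (rule 150): 100111101111
Gen 13 (rule 60): 110100011000
Gen 14 (rule 195): 010001101011

Answer: 3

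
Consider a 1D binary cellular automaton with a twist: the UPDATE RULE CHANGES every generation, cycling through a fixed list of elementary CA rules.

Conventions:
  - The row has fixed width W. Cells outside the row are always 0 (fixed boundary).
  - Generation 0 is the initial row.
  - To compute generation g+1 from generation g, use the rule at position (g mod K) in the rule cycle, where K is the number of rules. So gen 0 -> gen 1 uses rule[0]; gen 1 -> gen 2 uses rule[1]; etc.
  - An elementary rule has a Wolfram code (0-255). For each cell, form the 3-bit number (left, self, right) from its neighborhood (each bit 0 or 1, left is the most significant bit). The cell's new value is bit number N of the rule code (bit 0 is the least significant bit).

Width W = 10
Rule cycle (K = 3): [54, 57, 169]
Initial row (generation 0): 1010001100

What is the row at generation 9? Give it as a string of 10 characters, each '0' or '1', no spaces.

Answer: 0001000001

Derivation:
Gen 0: 1010001100
Gen 1 (rule 54): 1111010010
Gen 2 (rule 57): 1000101001
Gen 3 (rule 169): 0010010000
Gen 4 (rule 54): 0111111000
Gen 5 (rule 57): 0100000111
Gen 6 (rule 169): 0001110110
Gen 7 (rule 54): 0010001001
Gen 8 (rule 57): 1001100100
Gen 9 (rule 169): 0001000001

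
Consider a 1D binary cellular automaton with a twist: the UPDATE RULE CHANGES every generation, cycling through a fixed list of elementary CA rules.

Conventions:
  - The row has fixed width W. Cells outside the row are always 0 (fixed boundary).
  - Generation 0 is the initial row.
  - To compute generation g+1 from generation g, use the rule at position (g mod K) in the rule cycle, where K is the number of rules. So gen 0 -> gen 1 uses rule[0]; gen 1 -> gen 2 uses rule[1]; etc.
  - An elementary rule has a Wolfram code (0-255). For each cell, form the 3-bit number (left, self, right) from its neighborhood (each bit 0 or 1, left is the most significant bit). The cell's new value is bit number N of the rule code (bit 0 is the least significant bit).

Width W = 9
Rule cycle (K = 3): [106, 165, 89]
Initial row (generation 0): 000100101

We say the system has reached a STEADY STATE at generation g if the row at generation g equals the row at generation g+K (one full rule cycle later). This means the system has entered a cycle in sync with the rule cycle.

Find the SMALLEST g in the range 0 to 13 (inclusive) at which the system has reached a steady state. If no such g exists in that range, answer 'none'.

Gen 0: 000100101
Gen 1 (rule 106): 001001010
Gen 2 (rule 165): 101001110
Gen 3 (rule 89): 000101011
Gen 4 (rule 106): 001010111
Gen 5 (rule 165): 101111010
Gen 6 (rule 89): 001001001
Gen 7 (rule 106): 010010010
Gen 8 (rule 165): 010010010
Gen 9 (rule 89): 001001001
Gen 10 (rule 106): 010010010
Gen 11 (rule 165): 010010010
Gen 12 (rule 89): 001001001
Gen 13 (rule 106): 010010010
Gen 14 (rule 165): 010010010
Gen 15 (rule 89): 001001001
Gen 16 (rule 106): 010010010

Answer: 6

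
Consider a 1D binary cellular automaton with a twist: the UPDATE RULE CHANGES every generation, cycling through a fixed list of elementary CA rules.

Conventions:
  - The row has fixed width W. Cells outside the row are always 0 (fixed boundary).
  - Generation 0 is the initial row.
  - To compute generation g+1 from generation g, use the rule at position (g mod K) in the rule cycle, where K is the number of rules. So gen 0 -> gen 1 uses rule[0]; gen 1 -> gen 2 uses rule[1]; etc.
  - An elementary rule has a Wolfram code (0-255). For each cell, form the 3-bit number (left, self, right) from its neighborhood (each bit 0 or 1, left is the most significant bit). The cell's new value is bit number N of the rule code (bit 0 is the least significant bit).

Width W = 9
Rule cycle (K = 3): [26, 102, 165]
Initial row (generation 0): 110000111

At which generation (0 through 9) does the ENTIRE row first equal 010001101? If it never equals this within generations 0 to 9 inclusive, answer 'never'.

Answer: never

Derivation:
Gen 0: 110000111
Gen 1 (rule 26): 101001100
Gen 2 (rule 102): 111010100
Gen 3 (rule 165): 010111101
Gen 4 (rule 26): 100100000
Gen 5 (rule 102): 101100000
Gen 6 (rule 165): 110001111
Gen 7 (rule 26): 101011000
Gen 8 (rule 102): 111101000
Gen 9 (rule 165): 011011011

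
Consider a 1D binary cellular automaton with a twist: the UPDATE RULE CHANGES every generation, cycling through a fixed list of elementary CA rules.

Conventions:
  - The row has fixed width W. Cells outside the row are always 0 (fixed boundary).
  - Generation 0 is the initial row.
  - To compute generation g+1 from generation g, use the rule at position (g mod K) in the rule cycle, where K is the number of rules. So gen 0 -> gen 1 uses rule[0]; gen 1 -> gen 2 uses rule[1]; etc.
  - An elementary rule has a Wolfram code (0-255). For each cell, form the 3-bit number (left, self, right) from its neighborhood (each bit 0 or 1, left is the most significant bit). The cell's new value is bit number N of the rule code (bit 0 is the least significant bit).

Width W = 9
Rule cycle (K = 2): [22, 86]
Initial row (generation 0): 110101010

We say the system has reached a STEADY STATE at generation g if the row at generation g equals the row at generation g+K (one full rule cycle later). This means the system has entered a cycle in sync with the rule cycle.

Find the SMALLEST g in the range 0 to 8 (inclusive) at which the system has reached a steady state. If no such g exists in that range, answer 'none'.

Gen 0: 110101010
Gen 1 (rule 22): 000101011
Gen 2 (rule 86): 001101001
Gen 3 (rule 22): 010001111
Gen 4 (rule 86): 111010001
Gen 5 (rule 22): 000011011
Gen 6 (rule 86): 000101001
Gen 7 (rule 22): 001101111
Gen 8 (rule 86): 010100001
Gen 9 (rule 22): 110110011
Gen 10 (rule 86): 010011101

Answer: none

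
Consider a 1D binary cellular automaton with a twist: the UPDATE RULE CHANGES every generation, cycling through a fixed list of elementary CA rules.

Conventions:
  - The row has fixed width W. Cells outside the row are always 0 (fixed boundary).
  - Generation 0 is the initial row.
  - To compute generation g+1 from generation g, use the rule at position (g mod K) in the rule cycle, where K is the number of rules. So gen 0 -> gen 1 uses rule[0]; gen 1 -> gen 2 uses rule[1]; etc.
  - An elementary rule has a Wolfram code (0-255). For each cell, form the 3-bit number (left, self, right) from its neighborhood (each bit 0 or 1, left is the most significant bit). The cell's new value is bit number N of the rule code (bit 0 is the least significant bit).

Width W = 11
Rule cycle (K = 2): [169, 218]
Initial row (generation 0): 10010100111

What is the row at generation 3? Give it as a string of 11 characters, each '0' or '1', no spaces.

Answer: 11001011110

Derivation:
Gen 0: 10010100111
Gen 1 (rule 169): 00001000110
Gen 2 (rule 218): 00010101111
Gen 3 (rule 169): 11001011110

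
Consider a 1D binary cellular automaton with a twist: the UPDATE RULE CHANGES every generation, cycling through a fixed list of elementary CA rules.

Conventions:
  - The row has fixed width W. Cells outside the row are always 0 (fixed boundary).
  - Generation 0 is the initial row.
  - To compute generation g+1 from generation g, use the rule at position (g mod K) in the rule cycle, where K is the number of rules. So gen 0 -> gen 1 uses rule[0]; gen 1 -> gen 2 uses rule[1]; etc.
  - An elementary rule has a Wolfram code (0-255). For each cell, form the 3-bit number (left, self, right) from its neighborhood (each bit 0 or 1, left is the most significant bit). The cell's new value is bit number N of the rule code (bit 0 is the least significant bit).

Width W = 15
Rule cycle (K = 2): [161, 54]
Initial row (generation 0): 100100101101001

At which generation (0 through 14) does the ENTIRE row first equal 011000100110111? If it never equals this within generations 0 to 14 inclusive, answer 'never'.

Gen 0: 100100101101001
Gen 1 (rule 161): 000000010010000
Gen 2 (rule 54): 000000111111000
Gen 3 (rule 161): 111110011110011
Gen 4 (rule 54): 000001100001100
Gen 5 (rule 161): 111100001100001
Gen 6 (rule 54): 000010010010011
Gen 7 (rule 161): 111000000000000
Gen 8 (rule 54): 000100000000000
Gen 9 (rule 161): 110001111111111
Gen 10 (rule 54): 001010000000000
Gen 11 (rule 161): 100100111111111
Gen 12 (rule 54): 111111000000000
Gen 13 (rule 161): 011110011111111
Gen 14 (rule 54): 100001100000000

Answer: never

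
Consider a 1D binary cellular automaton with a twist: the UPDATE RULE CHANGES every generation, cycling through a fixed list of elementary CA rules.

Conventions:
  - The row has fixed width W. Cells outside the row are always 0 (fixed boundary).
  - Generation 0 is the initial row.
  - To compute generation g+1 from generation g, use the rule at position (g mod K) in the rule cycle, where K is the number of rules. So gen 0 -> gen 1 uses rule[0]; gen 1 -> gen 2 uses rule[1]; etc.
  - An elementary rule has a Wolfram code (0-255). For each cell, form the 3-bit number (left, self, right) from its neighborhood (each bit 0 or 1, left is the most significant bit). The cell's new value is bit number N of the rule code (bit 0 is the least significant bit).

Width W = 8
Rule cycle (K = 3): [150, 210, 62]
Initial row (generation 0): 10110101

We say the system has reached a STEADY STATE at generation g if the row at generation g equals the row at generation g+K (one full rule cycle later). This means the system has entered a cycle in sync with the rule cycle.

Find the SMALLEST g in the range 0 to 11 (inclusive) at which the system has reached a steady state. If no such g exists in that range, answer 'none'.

Gen 0: 10110101
Gen 1 (rule 150): 10000101
Gen 2 (rule 210): 01001000
Gen 3 (rule 62): 11111100
Gen 4 (rule 150): 01111010
Gen 5 (rule 210): 10111001
Gen 6 (rule 62): 11100111
Gen 7 (rule 150): 01011010
Gen 8 (rule 210): 10001001
Gen 9 (rule 62): 11011111
Gen 10 (rule 150): 00001110
Gen 11 (rule 210): 00010111
Gen 12 (rule 62): 00111100
Gen 13 (rule 150): 01011010
Gen 14 (rule 210): 10001001

Answer: none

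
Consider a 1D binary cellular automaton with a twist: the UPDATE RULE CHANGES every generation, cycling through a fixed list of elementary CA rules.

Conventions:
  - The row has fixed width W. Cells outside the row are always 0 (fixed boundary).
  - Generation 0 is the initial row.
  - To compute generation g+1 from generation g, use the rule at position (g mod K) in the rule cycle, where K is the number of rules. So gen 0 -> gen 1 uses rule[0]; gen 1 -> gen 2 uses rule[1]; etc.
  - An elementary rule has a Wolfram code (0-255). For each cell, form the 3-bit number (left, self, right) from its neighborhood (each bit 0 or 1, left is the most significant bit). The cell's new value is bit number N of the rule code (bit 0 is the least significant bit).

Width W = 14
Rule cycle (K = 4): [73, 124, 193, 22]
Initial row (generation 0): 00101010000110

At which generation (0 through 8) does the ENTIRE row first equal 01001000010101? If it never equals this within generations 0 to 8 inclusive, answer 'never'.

Gen 0: 00101010000110
Gen 1 (rule 73): 10000000110110
Gen 2 (rule 124): 11000000111111
Gen 3 (rule 193): 01011110011111
Gen 4 (rule 22): 11000001100000
Gen 5 (rule 73): 11011101101111
Gen 6 (rule 124): 11110111111001
Gen 7 (rule 193): 01110011111000
Gen 8 (rule 22): 10001100000100

Answer: never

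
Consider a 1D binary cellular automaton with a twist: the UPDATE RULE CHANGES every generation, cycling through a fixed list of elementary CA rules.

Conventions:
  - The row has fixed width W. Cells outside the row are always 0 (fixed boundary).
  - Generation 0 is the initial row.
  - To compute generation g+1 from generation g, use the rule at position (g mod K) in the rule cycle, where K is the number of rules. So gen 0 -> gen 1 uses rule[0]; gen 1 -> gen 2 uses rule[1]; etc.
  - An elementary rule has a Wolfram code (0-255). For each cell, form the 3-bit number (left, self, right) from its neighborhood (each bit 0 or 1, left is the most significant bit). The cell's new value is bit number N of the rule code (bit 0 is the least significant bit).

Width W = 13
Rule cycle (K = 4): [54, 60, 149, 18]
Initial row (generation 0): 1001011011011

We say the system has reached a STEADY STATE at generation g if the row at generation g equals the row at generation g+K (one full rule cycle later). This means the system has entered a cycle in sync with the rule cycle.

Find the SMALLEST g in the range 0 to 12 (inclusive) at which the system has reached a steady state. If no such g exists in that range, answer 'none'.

Gen 0: 1001011011011
Gen 1 (rule 54): 1111100100100
Gen 2 (rule 60): 1000010110110
Gen 3 (rule 149): 1111010000001
Gen 4 (rule 18): 0000001000010
Gen 5 (rule 54): 0000011100111
Gen 6 (rule 60): 0000010010100
Gen 7 (rule 149): 1111011010111
Gen 8 (rule 18): 0000000000000
Gen 9 (rule 54): 0000000000000
Gen 10 (rule 60): 0000000000000
Gen 11 (rule 149): 1111111111111
Gen 12 (rule 18): 0000000000000
Gen 13 (rule 54): 0000000000000
Gen 14 (rule 60): 0000000000000
Gen 15 (rule 149): 1111111111111
Gen 16 (rule 18): 0000000000000

Answer: 8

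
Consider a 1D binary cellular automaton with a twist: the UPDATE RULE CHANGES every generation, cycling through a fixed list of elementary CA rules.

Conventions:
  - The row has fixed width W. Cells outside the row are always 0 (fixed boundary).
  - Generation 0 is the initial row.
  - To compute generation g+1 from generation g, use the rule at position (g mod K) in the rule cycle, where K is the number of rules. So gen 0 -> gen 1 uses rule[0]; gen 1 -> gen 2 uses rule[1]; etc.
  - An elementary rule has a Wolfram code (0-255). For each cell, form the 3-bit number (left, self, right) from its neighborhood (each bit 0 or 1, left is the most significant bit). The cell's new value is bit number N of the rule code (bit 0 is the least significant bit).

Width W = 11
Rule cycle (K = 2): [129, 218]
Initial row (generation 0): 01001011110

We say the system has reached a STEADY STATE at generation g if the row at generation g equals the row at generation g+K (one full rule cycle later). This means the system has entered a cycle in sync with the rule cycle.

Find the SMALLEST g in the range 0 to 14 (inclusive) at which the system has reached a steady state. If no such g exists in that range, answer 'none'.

Gen 0: 01001011110
Gen 1 (rule 129): 00000001100
Gen 2 (rule 218): 00000011110
Gen 3 (rule 129): 11111001100
Gen 4 (rule 218): 11111111110
Gen 5 (rule 129): 01111111100
Gen 6 (rule 218): 11111111110
Gen 7 (rule 129): 01111111100
Gen 8 (rule 218): 11111111110
Gen 9 (rule 129): 01111111100
Gen 10 (rule 218): 11111111110
Gen 11 (rule 129): 01111111100
Gen 12 (rule 218): 11111111110
Gen 13 (rule 129): 01111111100
Gen 14 (rule 218): 11111111110
Gen 15 (rule 129): 01111111100
Gen 16 (rule 218): 11111111110

Answer: 4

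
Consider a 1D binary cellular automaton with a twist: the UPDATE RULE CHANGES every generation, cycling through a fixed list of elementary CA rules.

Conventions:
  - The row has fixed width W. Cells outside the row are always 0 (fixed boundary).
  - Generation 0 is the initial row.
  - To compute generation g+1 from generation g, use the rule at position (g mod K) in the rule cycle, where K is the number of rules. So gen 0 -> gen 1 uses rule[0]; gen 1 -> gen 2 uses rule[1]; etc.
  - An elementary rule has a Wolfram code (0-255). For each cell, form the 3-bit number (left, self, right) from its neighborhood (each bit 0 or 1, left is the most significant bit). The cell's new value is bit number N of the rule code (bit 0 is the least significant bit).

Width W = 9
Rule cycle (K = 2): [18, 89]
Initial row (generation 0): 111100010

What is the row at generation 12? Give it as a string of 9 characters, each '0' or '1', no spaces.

Answer: 111111111

Derivation:
Gen 0: 111100010
Gen 1 (rule 18): 000010101
Gen 2 (rule 89): 111000000
Gen 3 (rule 18): 000100000
Gen 4 (rule 89): 110011111
Gen 5 (rule 18): 001100000
Gen 6 (rule 89): 101111111
Gen 7 (rule 18): 000000000
Gen 8 (rule 89): 111111111
Gen 9 (rule 18): 000000000
Gen 10 (rule 89): 111111111
Gen 11 (rule 18): 000000000
Gen 12 (rule 89): 111111111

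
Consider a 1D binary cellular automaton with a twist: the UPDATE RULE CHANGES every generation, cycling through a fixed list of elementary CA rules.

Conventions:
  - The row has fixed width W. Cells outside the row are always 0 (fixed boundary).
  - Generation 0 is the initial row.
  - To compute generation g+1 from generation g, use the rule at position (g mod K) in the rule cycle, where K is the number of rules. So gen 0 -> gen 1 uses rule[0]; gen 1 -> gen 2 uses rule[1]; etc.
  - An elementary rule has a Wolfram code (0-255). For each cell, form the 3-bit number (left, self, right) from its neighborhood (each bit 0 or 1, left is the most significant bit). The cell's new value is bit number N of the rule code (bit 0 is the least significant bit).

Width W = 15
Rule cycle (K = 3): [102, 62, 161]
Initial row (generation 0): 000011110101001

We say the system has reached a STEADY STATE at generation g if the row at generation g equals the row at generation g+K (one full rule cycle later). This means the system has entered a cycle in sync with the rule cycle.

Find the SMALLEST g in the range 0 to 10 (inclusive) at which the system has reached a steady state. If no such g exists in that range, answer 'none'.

Gen 0: 000011110101001
Gen 1 (rule 102): 000100011111011
Gen 2 (rule 62): 001110110000110
Gen 3 (rule 161): 100101000110000
Gen 4 (rule 102): 101111001010000
Gen 5 (rule 62): 111000111111000
Gen 6 (rule 161): 010010011110011
Gen 7 (rule 102): 110110100010101
Gen 8 (rule 62): 101101110111111
Gen 9 (rule 161): 010010101011110
Gen 10 (rule 102): 110111111100010
Gen 11 (rule 62): 101100000010111
Gen 12 (rule 161): 010001111001010
Gen 13 (rule 102): 110010001011110

Answer: none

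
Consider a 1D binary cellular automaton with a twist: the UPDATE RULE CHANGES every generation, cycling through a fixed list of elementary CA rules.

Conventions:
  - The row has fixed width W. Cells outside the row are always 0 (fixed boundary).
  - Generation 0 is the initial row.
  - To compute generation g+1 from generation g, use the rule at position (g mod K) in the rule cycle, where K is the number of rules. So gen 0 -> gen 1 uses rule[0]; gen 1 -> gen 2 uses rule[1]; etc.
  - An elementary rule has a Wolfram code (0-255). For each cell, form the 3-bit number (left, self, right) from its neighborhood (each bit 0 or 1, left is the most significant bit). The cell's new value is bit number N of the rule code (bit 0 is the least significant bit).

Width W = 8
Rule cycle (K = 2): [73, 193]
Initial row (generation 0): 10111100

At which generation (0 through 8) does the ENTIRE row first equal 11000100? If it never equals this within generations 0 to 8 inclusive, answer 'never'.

Answer: 6

Derivation:
Gen 0: 10111100
Gen 1 (rule 73): 00100101
Gen 2 (rule 193): 10000000
Gen 3 (rule 73): 00111111
Gen 4 (rule 193): 10011111
Gen 5 (rule 73): 00010001
Gen 6 (rule 193): 11000100
Gen 7 (rule 73): 11010001
Gen 8 (rule 193): 01000100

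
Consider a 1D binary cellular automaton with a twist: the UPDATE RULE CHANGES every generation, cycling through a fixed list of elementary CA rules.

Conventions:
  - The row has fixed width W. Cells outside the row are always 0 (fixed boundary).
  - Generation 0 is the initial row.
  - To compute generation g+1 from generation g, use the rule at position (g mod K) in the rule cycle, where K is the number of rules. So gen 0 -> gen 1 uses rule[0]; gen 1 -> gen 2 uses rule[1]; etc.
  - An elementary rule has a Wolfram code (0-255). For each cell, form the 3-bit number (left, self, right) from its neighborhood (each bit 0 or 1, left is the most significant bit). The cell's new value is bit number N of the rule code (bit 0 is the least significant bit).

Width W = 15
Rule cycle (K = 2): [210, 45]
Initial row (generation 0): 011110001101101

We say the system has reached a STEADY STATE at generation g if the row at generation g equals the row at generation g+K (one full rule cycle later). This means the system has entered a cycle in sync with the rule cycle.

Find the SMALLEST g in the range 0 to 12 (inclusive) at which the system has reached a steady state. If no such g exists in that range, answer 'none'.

Answer: none

Derivation:
Gen 0: 011110001101101
Gen 1 (rule 210): 101111010100100
Gen 2 (rule 45): 111000111100101
Gen 3 (rule 210): 011101011111000
Gen 4 (rule 45): 010011110000011
Gen 5 (rule 210): 101101111000101
Gen 6 (rule 45): 111011000010111
Gen 7 (rule 210): 011001100100011
Gen 8 (rule 45): 010001000101010
Gen 9 (rule 210): 101010101000001
Gen 10 (rule 45): 111111111011101
Gen 11 (rule 210): 011111111001100
Gen 12 (rule 45): 010000000001001
Gen 13 (rule 210): 101000000010110
Gen 14 (rule 45): 111011111011100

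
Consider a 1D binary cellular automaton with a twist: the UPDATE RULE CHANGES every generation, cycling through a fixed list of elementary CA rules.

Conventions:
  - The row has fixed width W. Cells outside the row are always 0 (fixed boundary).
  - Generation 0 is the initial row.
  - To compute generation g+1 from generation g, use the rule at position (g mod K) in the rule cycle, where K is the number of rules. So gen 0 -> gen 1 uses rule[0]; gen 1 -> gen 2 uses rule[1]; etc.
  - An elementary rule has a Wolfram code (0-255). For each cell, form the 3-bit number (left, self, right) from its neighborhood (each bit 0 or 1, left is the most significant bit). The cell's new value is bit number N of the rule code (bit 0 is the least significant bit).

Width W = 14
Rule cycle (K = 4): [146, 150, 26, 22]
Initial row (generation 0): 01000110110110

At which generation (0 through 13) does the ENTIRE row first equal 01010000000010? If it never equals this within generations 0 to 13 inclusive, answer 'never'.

Gen 0: 01000110110110
Gen 1 (rule 146): 10101000000001
Gen 2 (rule 150): 10101100000011
Gen 3 (rule 26): 00001010000110
Gen 4 (rule 22): 00011011001001
Gen 5 (rule 146): 00100000110110
Gen 6 (rule 150): 01110001000001
Gen 7 (rule 26): 11001010100010
Gen 8 (rule 22): 00111010110111
Gen 9 (rule 146): 01010000000010
Gen 10 (rule 150): 11011000000111
Gen 11 (rule 26): 10010100001100
Gen 12 (rule 22): 11110110010010
Gen 13 (rule 146): 01100001101101

Answer: 9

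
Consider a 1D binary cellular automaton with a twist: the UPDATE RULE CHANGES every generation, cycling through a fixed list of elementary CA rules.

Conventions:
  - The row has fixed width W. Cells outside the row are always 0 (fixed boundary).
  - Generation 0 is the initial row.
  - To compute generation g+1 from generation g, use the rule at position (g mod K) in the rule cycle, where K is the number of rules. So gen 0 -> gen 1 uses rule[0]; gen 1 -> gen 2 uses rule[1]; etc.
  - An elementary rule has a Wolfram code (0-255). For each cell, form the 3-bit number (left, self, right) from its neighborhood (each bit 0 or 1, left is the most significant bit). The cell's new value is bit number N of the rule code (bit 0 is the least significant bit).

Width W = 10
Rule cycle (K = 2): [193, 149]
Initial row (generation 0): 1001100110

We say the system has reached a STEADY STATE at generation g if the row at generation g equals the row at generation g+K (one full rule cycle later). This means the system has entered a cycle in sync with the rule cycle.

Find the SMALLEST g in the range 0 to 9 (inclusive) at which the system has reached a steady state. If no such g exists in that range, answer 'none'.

Answer: none

Derivation:
Gen 0: 1001100110
Gen 1 (rule 193): 0000100010
Gen 2 (rule 149): 1110111011
Gen 3 (rule 193): 0110011001
Gen 4 (rule 149): 0001000101
Gen 5 (rule 193): 1100010000
Gen 6 (rule 149): 0011011111
Gen 7 (rule 193): 1001001111
Gen 8 (rule 149): 1101100110
Gen 9 (rule 193): 0100100010
Gen 10 (rule 149): 0110111011
Gen 11 (rule 193): 0010011001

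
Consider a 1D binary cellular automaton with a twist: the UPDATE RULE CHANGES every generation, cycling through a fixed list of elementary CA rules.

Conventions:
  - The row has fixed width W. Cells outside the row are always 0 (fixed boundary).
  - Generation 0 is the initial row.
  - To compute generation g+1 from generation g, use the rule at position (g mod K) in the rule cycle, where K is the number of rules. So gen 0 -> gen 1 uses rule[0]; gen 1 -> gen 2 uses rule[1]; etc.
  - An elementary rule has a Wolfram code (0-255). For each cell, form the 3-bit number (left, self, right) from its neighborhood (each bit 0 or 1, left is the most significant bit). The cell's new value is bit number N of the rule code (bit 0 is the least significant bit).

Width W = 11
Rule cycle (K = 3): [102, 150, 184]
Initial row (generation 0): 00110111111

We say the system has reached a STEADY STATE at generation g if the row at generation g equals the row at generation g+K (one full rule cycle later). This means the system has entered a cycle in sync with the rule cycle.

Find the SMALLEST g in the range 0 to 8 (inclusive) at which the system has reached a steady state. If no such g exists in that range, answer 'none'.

Gen 0: 00110111111
Gen 1 (rule 102): 01011000001
Gen 2 (rule 150): 11000100011
Gen 3 (rule 184): 10100010010
Gen 4 (rule 102): 11100110110
Gen 5 (rule 150): 01011000001
Gen 6 (rule 184): 00110100000
Gen 7 (rule 102): 01011100000
Gen 8 (rule 150): 11001010000
Gen 9 (rule 184): 10100101000
Gen 10 (rule 102): 11101111000
Gen 11 (rule 150): 01000110100

Answer: none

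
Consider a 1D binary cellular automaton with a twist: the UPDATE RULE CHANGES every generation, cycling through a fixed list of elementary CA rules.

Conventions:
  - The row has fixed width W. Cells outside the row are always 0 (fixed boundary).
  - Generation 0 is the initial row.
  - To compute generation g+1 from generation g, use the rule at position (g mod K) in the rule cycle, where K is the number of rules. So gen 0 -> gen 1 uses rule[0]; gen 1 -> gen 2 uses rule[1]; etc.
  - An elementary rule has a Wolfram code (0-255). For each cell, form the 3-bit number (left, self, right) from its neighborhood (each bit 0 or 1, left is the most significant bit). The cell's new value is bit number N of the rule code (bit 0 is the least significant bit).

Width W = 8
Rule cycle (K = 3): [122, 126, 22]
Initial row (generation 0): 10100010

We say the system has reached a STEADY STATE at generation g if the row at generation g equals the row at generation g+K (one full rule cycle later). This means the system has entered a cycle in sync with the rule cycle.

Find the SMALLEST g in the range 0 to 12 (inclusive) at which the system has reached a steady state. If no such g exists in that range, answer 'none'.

Answer: 3

Derivation:
Gen 0: 10100010
Gen 1 (rule 122): 01010101
Gen 2 (rule 126): 11111111
Gen 3 (rule 22): 00000000
Gen 4 (rule 122): 00000000
Gen 5 (rule 126): 00000000
Gen 6 (rule 22): 00000000
Gen 7 (rule 122): 00000000
Gen 8 (rule 126): 00000000
Gen 9 (rule 22): 00000000
Gen 10 (rule 122): 00000000
Gen 11 (rule 126): 00000000
Gen 12 (rule 22): 00000000
Gen 13 (rule 122): 00000000
Gen 14 (rule 126): 00000000
Gen 15 (rule 22): 00000000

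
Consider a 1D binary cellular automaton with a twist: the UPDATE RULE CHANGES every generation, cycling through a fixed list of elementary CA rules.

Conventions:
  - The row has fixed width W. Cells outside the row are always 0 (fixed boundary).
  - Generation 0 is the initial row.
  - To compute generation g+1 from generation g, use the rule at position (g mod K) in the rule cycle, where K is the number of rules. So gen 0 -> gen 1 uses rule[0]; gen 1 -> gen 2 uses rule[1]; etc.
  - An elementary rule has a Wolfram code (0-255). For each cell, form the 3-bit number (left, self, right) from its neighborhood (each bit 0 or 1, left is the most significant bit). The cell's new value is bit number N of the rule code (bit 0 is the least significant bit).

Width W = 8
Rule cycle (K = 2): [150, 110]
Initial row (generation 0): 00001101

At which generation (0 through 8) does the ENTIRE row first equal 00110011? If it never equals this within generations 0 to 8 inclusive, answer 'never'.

Gen 0: 00001101
Gen 1 (rule 150): 00010001
Gen 2 (rule 110): 00110011
Gen 3 (rule 150): 01001100
Gen 4 (rule 110): 11011100
Gen 5 (rule 150): 00001010
Gen 6 (rule 110): 00011110
Gen 7 (rule 150): 00101101
Gen 8 (rule 110): 01111111

Answer: 2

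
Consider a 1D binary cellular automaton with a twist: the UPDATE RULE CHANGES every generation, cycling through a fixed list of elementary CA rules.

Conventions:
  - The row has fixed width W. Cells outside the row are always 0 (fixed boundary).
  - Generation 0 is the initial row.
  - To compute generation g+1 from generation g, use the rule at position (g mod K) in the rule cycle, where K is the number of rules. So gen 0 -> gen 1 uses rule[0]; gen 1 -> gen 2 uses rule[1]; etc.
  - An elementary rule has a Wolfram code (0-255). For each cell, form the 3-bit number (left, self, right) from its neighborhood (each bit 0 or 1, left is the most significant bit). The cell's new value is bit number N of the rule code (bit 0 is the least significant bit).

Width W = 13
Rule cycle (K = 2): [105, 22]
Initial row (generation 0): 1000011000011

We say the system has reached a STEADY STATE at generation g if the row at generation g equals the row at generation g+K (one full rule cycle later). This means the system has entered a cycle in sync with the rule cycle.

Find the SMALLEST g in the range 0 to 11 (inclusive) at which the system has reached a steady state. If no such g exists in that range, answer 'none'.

Answer: 10

Derivation:
Gen 0: 1000011000011
Gen 1 (rule 105): 0011011011011
Gen 2 (rule 22): 0100000000000
Gen 3 (rule 105): 0001111111111
Gen 4 (rule 22): 0010000000000
Gen 5 (rule 105): 1000111111111
Gen 6 (rule 22): 1101000000000
Gen 7 (rule 105): 1110011111111
Gen 8 (rule 22): 0001100000000
Gen 9 (rule 105): 1101101111111
Gen 10 (rule 22): 0000000000000
Gen 11 (rule 105): 1111111111111
Gen 12 (rule 22): 0000000000000
Gen 13 (rule 105): 1111111111111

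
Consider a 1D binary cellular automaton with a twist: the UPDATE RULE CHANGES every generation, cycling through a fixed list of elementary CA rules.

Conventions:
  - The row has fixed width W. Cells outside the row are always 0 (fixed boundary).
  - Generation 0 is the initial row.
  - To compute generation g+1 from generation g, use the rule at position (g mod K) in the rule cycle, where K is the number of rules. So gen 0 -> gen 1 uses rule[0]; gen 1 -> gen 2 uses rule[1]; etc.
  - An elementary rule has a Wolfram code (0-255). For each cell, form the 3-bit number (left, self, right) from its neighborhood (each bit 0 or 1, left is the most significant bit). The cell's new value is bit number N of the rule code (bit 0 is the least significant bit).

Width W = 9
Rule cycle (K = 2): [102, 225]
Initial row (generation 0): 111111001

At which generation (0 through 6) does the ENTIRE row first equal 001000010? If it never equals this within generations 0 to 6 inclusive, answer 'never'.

Answer: never

Derivation:
Gen 0: 111111001
Gen 1 (rule 102): 000001011
Gen 2 (rule 225): 111100101
Gen 3 (rule 102): 000101111
Gen 4 (rule 225): 110010111
Gen 5 (rule 102): 010111001
Gen 6 (rule 225): 001011000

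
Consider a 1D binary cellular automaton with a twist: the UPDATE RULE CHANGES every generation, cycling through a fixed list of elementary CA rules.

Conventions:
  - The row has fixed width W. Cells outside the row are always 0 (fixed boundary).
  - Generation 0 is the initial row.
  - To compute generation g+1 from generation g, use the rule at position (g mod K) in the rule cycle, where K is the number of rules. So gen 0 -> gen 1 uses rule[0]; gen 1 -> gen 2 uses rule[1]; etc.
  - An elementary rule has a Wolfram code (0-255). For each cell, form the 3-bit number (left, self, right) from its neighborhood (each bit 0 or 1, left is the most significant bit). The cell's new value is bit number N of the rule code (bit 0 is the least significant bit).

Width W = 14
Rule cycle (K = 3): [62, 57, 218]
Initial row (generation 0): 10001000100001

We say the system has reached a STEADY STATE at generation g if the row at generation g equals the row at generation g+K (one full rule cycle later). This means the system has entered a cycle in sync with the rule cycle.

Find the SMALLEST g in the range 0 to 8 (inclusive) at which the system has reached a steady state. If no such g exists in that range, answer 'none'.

Answer: 7

Derivation:
Gen 0: 10001000100001
Gen 1 (rule 62): 11011101110011
Gen 2 (rule 57): 10110011001010
Gen 3 (rule 218): 00111111110001
Gen 4 (rule 62): 01100000001011
Gen 5 (rule 57): 01011111100110
Gen 6 (rule 218): 10011111111111
Gen 7 (rule 62): 11110000000000
Gen 8 (rule 57): 10001111111111
Gen 9 (rule 218): 01011111111111
Gen 10 (rule 62): 11110000000000
Gen 11 (rule 57): 10001111111111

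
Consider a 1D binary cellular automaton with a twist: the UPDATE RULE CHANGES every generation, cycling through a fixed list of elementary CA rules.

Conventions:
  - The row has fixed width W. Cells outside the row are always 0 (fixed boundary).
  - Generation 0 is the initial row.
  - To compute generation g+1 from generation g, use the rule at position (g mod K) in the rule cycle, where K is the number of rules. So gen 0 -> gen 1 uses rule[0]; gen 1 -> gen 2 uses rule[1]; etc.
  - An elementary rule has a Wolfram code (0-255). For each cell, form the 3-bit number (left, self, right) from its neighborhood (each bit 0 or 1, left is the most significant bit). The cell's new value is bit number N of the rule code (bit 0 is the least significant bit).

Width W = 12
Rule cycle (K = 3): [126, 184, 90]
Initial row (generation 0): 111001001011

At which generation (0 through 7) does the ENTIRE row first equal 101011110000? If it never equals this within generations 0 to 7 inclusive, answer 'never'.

Gen 0: 111001001011
Gen 1 (rule 126): 101111111111
Gen 2 (rule 184): 011111111110
Gen 3 (rule 90): 110000000011
Gen 4 (rule 126): 111000000111
Gen 5 (rule 184): 110100000110
Gen 6 (rule 90): 110010001111
Gen 7 (rule 126): 111111011001

Answer: never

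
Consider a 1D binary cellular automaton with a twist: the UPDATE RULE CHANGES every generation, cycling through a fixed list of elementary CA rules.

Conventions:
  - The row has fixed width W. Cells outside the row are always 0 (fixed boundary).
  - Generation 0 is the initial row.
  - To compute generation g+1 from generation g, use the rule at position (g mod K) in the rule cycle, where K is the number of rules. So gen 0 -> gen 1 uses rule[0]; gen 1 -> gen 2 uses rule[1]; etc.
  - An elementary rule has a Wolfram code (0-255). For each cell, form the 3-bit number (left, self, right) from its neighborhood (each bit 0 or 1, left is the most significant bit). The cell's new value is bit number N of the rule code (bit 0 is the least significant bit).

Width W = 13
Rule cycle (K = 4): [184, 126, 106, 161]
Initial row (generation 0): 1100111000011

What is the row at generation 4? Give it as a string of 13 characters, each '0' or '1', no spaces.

Gen 0: 1100111000011
Gen 1 (rule 184): 1010110100010
Gen 2 (rule 126): 1111111110111
Gen 3 (rule 106): 1000000011101
Gen 4 (rule 161): 0011111001010

Answer: 0011111001010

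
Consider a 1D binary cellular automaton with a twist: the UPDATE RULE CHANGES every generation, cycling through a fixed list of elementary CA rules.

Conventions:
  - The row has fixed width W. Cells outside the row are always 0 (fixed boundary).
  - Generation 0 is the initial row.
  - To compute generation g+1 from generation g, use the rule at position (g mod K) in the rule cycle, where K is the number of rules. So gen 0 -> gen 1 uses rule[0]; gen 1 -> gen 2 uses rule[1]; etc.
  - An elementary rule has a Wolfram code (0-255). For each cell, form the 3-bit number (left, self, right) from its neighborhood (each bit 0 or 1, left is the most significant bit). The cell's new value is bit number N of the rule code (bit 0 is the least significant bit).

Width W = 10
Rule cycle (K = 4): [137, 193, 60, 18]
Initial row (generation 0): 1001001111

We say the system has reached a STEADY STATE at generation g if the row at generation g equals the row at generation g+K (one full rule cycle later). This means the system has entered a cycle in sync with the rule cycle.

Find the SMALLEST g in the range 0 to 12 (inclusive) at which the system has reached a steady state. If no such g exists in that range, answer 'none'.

Gen 0: 1001001111
Gen 1 (rule 137): 0000001110
Gen 2 (rule 193): 1111100110
Gen 3 (rule 60): 1000010101
Gen 4 (rule 18): 0100100000
Gen 5 (rule 137): 0000001111
Gen 6 (rule 193): 1111100111
Gen 7 (rule 60): 1000010100
Gen 8 (rule 18): 0100100010
Gen 9 (rule 137): 0000001000
Gen 10 (rule 193): 1111100011
Gen 11 (rule 60): 1000010010
Gen 12 (rule 18): 0100101101
Gen 13 (rule 137): 0000001000
Gen 14 (rule 193): 1111100011
Gen 15 (rule 60): 1000010010
Gen 16 (rule 18): 0100101101

Answer: 9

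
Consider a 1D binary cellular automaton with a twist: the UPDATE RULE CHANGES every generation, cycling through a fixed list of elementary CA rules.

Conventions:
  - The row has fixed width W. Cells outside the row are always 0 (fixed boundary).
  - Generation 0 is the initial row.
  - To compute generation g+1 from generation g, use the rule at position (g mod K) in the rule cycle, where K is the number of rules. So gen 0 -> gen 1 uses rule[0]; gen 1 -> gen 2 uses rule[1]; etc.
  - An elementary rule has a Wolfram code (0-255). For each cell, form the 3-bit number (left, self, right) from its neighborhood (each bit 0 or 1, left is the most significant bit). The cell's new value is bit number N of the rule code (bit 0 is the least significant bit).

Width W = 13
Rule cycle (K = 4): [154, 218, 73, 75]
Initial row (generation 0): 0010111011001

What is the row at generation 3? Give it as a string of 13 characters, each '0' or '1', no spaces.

Answer: 0010000100101

Derivation:
Gen 0: 0010111011001
Gen 1 (rule 154): 0100110010110
Gen 2 (rule 218): 1011111100111
Gen 3 (rule 73): 0010000100101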